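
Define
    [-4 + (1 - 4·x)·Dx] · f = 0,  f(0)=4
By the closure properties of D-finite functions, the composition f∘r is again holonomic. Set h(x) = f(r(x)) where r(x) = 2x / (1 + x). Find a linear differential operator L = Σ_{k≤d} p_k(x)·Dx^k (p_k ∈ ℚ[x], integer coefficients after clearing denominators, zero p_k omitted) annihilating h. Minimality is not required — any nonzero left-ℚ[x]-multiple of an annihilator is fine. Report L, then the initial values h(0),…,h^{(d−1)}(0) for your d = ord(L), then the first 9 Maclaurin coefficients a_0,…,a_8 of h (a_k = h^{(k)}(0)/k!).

L = 8 + (-1 + 6·x + 7·x^2)·Dx  (order 1).
h: a_k = 4, 32, 224, 1568, 10976, 76832, 537824, 3764768, 26353376, …
ICs: h(0) = 4.

f: a_k = 4, 16, 64, 256, 1024, 4096, 16384, 65536, 262144, …
h₀=f(r): pull back L_f along r ⇒ L₀.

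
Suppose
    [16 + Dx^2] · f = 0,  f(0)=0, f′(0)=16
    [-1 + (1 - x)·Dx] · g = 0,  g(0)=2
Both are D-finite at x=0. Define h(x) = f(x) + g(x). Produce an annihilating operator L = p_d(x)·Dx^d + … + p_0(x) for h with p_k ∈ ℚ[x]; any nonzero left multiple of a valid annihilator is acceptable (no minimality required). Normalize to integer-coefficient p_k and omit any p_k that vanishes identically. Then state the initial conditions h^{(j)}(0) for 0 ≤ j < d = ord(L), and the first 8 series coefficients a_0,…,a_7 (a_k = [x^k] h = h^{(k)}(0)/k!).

L = (-176 + 256·x - 128·x^2) + (144 - 400·x + 384·x^2 - 128·x^3)·Dx + (-11 + 16·x - 8·x^2)·Dx^2 + (9 - 25·x + 24·x^2 - 8·x^3)·Dx^3  (order 3).
h: a_k = 2, 18, 2, -122/3, 2, 542/15, 2, -3466/315, …
ICs: h(0) = 2, h′(0) = 18, h′′(0) = 4.

f: a_k = 0, 16, 0, -128/3, 0, 512/15, 0, -4096/315, …
g: a_k = 2, 2, 2, 2, 2, 2, 2, 2, …
Sum ⇒ L₀ = lclm(L_f,L_g) in ℚ(x)⟨Dx⟩.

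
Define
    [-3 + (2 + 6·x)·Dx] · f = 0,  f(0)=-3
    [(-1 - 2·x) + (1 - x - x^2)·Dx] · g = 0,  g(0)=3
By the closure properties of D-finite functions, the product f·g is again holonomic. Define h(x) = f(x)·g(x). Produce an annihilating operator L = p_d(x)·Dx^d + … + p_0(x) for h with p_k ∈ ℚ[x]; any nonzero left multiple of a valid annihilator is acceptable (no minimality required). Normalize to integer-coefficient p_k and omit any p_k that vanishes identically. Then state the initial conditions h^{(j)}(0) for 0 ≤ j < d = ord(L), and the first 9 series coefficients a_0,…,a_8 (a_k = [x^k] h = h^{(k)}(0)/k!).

f: a_k = -3, -9/2, 27/8, -81/16, 1215/128, -5103/256, 45927/1024, -216513/2048, 8444007/32768, …
g: a_k = 3, 3, 6, 9, 15, 24, 39, 63, 102, …
h₀=f·g: eliminate ⇒ L₀, order ≤ 1·1.
L = (5 + 7·x + 9·x^2) + (-2 - 4·x + 8·x^2 + 6·x^3)·Dx  (order 1).
h: a_k = -9, -45/2, -171/8, -945/16, -6651/128, -43731/256, -90351/1024, -1180089/2048, 3559365/32768, …
ICs: h(0) = -9.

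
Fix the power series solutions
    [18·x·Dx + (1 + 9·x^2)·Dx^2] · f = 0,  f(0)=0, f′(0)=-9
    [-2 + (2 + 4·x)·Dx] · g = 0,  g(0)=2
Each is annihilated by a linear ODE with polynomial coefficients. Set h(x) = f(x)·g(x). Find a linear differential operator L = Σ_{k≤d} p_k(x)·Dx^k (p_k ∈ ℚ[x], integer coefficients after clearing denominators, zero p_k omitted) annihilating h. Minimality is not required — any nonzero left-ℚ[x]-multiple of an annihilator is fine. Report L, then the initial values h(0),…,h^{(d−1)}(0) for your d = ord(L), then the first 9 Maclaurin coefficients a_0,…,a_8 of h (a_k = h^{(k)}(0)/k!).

f: a_k = 0, -9, 0, 27, 0, -729/5, 0, 6561/7, 0, …
g: a_k = 2, 2, -1, 1, -5/4, 7/4, -21/8, 33/8, -429/64, …
Sym-product of L_f,L_g gives L₀ (≤ ord 2).
L = (3 - 18·x - 9·x^2) + (-2 + 14·x + 54·x^2 + 36·x^3)·Dx + (1 + 4·x + 13·x^2 + 36·x^3 + 36·x^4)·Dx^2  (order 2).
h: a_k = 0, -18, -18, 63, 45, -6147/20, -5607/20, 562869/280, 486891/280, …
ICs: h(0) = 0, h′(0) = -18.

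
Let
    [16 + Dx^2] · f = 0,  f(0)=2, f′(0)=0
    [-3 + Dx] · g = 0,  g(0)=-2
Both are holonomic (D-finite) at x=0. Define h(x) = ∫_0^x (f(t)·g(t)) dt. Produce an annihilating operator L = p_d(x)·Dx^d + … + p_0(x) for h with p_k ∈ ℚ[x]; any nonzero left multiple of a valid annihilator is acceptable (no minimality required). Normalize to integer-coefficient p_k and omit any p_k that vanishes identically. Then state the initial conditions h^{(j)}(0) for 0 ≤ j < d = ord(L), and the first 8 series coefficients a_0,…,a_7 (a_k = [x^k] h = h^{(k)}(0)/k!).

L = 25·Dx - 6·Dx^2 + Dx^3  (order 3).
h: a_k = 0, -4, -6, 14/3, 39/2, 527/30, 79/60, -1679/180, …
ICs: h(0) = 0, h′(0) = -4, h′′(0) = -12.

f: a_k = 2, 0, -16, 0, 64/3, 0, -512/45, 0, …
g: a_k = -2, -6, -9, -9, -27/4, -81/20, -81/40, -243/280, …
Sym-product of L_f,L_g gives L₀ (≤ ord 2).
h=∫₀ˣh₀: take L = L₀·Dx.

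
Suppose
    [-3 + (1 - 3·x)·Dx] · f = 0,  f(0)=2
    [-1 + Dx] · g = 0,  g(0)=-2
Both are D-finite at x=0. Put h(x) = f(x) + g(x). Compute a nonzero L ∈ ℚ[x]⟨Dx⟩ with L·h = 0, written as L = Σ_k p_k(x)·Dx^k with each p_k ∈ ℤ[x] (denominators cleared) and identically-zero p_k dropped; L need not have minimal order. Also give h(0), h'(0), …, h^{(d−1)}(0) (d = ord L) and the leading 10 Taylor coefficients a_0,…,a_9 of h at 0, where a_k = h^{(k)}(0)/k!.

f: a_k = 2, 6, 18, 54, 162, 486, 1458, 4374, 13122, 39366, …
g: a_k = -2, -2, -1, -1/3, -1/12, -1/60, -1/360, -1/2520, -1/20160, -1/181440, …
Sum ⇒ L₀ = lclm(L_f,L_g) in ℚ(x)⟨Dx⟩.
L = (-15 - 9·x) + (17 + 6·x - 9·x^2)·Dx + (-2 + 3·x + 9·x^2)·Dx^2  (order 2).
h: a_k = 0, 4, 17, 161/3, 1943/12, 29159/60, 524879/360, 11022479/2520, 264539519/20160, 7142567039/181440, …
ICs: h(0) = 0, h′(0) = 4.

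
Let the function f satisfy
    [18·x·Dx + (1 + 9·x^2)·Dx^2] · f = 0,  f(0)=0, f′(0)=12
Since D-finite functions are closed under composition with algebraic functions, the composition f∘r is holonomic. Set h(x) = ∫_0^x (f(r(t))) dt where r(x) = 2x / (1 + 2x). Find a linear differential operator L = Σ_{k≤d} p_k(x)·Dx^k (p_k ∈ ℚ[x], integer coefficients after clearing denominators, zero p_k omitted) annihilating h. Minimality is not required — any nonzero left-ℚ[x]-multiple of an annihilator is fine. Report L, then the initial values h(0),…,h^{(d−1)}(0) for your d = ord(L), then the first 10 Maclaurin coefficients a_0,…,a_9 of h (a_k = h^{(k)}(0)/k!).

f: a_k = 0, 12, 0, -36, 0, 972/5, 0, -8748/7, 0, 8748, …
f∘r: x↦r, Dx↦Dx/r' in L_f ⇒ L₀.
∫: right-multiply L₀ by Dx.
L = (4 + 80·x)·Dx^2 + (1 + 4·x + 40·x^2)·Dx^3  (order 3).
h: a_k = 0, 0, 12, -16, -48, 1536/5, -256/5, -39936/7, 127488/7, 229376/3, …
ICs: h(0) = 0, h′(0) = 0, h′′(0) = 24.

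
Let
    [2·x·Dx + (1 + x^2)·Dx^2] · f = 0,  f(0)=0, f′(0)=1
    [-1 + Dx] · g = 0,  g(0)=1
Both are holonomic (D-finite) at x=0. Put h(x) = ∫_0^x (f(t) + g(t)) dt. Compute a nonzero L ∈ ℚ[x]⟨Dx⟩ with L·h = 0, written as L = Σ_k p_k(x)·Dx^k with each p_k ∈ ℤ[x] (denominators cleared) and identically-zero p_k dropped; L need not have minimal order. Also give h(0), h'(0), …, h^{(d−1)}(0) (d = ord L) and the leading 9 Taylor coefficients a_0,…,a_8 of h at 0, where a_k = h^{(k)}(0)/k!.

f: a_k = 0, 1, 0, -1/3, 0, 1/5, 0, -1/7, 0, …
g: a_k = 1, 1, 1/2, 1/6, 1/24, 1/120, 1/720, 1/5040, 1/40320, …
Weyl lclm of L_f,L_g ⇒ L₀ (ord ≤ 3).
h=∫h₀ ⇒ L = L₀·Dx.
L = (2 - 4·x - 2·x^2)·Dx^2 + (-3 + 3·x + x^2 - x^3)·Dx^3 + (1 + x + x^2 + x^3)·Dx^4  (order 4).
h: a_k = 0, 1, 1, 1/6, -1/24, 1/120, 5/144, 1/5040, -719/40320, …
ICs: h(0) = 0, h′(0) = 1, h′′(0) = 2, h′′′(0) = 1.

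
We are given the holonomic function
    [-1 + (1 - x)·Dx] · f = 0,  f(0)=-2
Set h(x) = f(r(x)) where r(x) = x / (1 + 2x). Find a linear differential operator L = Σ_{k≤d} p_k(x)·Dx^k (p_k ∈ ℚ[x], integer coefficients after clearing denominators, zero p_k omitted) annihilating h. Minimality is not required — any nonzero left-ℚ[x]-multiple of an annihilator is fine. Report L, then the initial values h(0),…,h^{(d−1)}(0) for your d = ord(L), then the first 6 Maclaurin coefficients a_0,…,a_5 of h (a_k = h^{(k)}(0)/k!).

L = -1 + (1 + 3·x + 2·x^2)·Dx  (order 1).
h: a_k = -2, -2, 2, -2, 2, -2, …
ICs: h(0) = -2.

f: a_k = -2, -2, -2, -2, -2, -2, …
h₀=f(r): pull back L_f along r ⇒ L₀.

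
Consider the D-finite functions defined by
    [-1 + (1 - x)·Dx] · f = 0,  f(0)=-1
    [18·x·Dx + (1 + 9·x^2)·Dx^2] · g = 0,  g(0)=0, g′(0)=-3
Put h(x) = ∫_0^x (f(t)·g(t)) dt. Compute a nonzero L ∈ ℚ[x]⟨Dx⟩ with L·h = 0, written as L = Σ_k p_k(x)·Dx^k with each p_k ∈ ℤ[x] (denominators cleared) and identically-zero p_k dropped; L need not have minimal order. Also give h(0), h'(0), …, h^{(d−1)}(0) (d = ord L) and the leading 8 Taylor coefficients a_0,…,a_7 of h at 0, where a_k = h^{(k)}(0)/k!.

L = 18·x·Dx + (2 - 18·x + 36·x^2)·Dx^2 + (-1 + x - 9·x^2 + 9·x^3)·Dx^3  (order 3).
h: a_k = 0, 0, 3/2, 1, -3/2, -6/5, 71/10, 213/35, …
ICs: h(0) = 0, h′(0) = 0, h′′(0) = 3.

f: a_k = -1, -1, -1, -1, -1, -1, -1, -1, …
g: a_k = 0, -3, 0, 9, 0, -243/5, 0, 2187/7, …
f·g: L₀ = L_f ⊗_s L_g, ord ≤ 1·2.
h=∫h₀ ⇒ L = L₀·Dx.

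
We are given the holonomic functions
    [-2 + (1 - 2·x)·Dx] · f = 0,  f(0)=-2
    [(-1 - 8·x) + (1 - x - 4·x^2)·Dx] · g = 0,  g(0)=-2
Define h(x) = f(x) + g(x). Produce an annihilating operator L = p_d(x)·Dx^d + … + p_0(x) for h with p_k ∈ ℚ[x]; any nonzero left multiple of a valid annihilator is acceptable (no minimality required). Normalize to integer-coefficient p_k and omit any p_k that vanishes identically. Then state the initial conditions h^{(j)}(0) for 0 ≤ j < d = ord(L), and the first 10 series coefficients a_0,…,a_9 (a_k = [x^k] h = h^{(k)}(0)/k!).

f: a_k = -2, -4, -8, -16, -32, -64, -128, -256, -512, -1024, …
g: a_k = -2, -2, -10, -18, -58, -130, -362, -882, -2330, -5858, …
h₀=f+g: left-lcm gives L₀, ord ≤ 2.
L = (12 - 48·x + 192·x^2 - 128·x^3) + (-2 - 96·x^2 + 352·x^3 - 256·x^4)·Dx + (-1 + 11·x - 30·x^2 + 80·x^4 - 64·x^5)·Dx^2  (order 2).
h: a_k = -4, -6, -18, -34, -90, -194, -490, -1138, -2842, -6882, …
ICs: h(0) = -4, h′(0) = -6.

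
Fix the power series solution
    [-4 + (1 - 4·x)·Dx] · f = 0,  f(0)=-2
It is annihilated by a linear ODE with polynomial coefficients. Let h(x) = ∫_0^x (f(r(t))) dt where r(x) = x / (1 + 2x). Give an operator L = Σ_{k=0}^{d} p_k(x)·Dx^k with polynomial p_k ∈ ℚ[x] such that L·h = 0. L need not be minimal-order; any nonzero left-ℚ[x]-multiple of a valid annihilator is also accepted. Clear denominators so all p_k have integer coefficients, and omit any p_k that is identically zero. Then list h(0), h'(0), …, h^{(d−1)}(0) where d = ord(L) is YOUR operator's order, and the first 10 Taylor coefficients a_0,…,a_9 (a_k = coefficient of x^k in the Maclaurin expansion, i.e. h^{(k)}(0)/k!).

L = 4·Dx + (-1 + 4·x^2)·Dx^2  (order 2).
h: a_k = 0, -2, -4, -16/3, -8, -64/5, -64/3, -256/7, -64, -1024/9, …
ICs: h(0) = 0, h′(0) = -2.

f: a_k = -2, -8, -32, -128, -512, -2048, -8192, -32768, -131072, -524288, …
Change of var in L_f (x↦r) gives L₀.
h=∫h₀ ⇒ L = L₀·Dx.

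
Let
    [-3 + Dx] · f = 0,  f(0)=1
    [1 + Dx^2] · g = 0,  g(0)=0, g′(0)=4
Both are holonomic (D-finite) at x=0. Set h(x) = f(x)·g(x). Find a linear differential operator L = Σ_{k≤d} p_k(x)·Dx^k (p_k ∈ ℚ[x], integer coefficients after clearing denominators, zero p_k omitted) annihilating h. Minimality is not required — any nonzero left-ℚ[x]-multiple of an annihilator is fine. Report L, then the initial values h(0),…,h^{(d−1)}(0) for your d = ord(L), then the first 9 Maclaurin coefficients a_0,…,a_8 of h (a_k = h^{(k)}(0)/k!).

f: a_k = 1, 3, 9/2, 9/2, 27/8, 81/40, 81/80, 243/560, 729/4480, …
g: a_k = 0, 4, 0, -2/3, 0, 1/30, 0, -1/1260, 0, …
Product ⇒ symmetric product L₀, ord ≤ 2.
L = 10 - 6·Dx + Dx^2  (order 2).
h: a_k = 0, 4, 12, 52/3, 16, 158/15, 26/5, 614/315, 8/15, …
ICs: h(0) = 0, h′(0) = 4.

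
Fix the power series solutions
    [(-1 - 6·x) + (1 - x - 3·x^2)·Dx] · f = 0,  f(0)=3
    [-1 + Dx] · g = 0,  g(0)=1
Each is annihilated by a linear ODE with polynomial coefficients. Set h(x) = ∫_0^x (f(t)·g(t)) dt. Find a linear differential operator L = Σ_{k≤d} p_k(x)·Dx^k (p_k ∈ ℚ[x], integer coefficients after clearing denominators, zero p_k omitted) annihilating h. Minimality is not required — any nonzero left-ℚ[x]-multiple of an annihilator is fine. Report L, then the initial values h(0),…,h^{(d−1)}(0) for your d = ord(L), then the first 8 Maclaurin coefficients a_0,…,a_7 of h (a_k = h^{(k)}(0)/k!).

f: a_k = 3, 3, 12, 21, 57, 120, 291, 651, …
g: a_k = 1, 1, 1/2, 1/6, 1/24, 1/120, 1/720, 1/5040, …
Sym-product of L_f,L_g gives L₀ (≤ ord 1).
h=∫h₀ ⇒ L = L₀·Dx.
L = (2 + 5·x - 3·x^2)·Dx + (-1 + x + 3·x^2)·Dx^2  (order 2).
h: a_k = 0, 3, 3, 11/2, 35/4, 677/40, 3793/120, 106447/1680, …
ICs: h(0) = 0, h′(0) = 3.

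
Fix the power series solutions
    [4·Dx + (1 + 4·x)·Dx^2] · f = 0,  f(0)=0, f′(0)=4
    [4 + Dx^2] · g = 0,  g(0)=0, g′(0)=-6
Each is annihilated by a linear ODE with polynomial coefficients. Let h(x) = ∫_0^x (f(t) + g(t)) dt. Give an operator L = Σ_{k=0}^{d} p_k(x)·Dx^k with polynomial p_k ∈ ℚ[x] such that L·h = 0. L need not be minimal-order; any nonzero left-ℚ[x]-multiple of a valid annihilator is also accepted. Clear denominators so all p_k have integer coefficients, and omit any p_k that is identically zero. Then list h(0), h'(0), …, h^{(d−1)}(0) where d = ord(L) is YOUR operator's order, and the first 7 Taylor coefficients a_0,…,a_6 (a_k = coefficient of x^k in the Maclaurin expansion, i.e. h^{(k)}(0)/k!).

L = (400 + 128·x + 256·x^2)·Dx^2 + (36 + 176·x + 192·x^2 + 256·x^3)·Dx^3 + (100 + 32·x + 64·x^2)·Dx^4 + (9 + 44·x + 48·x^2 + 64·x^3)·Dx^5  (order 5).
h: a_k = 0, 0, -1, -8/3, 19/3, -64/5, 34, …
ICs: h(0) = 0, h′(0) = 0, h′′(0) = -2, h′′′(0) = -16, h′′′′(0) = 152.

f: a_k = 0, 4, -8, 64/3, -64, 1024/5, -2048/3, …
g: a_k = 0, -6, 0, 4, 0, -4/5, 0, …
L₀ := lclm(L_f,L_g); ord L₀ ≤ 2+2.
∫: right-multiply L₀ by Dx.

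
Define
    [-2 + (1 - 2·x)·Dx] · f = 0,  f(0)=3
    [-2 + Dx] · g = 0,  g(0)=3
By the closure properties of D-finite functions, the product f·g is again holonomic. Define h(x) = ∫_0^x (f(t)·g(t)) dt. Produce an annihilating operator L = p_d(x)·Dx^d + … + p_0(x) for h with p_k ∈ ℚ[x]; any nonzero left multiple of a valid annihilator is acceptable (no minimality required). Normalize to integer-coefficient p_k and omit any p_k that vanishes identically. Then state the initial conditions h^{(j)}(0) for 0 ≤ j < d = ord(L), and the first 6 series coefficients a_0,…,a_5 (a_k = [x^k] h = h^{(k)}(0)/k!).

L = (4 - 4·x)·Dx + (-1 + 2·x)·Dx^2  (order 2).
h: a_k = 0, 9, 18, 30, 48, 78, …
ICs: h(0) = 0, h′(0) = 9.

f: a_k = 3, 6, 12, 24, 48, 96, …
g: a_k = 3, 6, 6, 4, 2, 4/5, …
Product ⇒ symmetric product L₀, ord ≤ 1.
h=∫₀ˣh₀: take L = L₀·Dx.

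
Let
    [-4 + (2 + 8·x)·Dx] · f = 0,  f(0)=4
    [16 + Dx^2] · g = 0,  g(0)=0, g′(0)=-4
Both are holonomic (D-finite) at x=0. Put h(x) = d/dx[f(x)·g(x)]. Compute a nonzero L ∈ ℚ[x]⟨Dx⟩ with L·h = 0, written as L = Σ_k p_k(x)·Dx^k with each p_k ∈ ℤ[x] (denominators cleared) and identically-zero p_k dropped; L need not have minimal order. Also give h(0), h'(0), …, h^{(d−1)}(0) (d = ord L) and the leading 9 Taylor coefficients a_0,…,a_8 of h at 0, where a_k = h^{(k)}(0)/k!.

f: a_k = 4, 8, -8, 16, -40, 112, -336, 1056, -3432, …
g: a_k = 0, -4, 0, 32/3, 0, -128/15, 0, 1024/315, 0, …
h₀=f·g: eliminate ⇒ L₀, order ≤ 1·2.
Differentiate: ansatz ord ≤ ord L₀ ⇒ L.
L = (212 + 2304·x + 8704·x^2 + 16384·x^3 + 16384·x^4) + (-4 - 144·x - 768·x^2 - 1024·x^3)·Dx + (7 + 88·x + 432·x^2 + 1024·x^3 + 1024·x^4)·Dx^2  (order 2).
h: a_k = -16, -64, 224, 256/3, 608/3, -10368/5, 62912/9, -7912448/315, 5928800/63, …
ICs: h(0) = -16, h′(0) = -64.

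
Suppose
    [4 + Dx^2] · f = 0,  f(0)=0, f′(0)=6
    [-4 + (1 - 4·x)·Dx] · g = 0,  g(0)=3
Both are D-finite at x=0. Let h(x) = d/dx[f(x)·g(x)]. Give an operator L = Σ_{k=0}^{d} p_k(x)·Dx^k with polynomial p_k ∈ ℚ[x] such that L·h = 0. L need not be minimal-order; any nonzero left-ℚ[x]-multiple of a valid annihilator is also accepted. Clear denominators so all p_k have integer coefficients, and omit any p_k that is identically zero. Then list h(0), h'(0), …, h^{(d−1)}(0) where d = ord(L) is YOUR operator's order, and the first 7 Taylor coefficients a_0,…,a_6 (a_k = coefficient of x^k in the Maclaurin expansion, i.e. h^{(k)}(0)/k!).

L = (-28 - 32·x + 64·x^2) + (-8 + 32·x)·Dx + (1 - 8·x + 16·x^2)·Dx^2  (order 2).
h: a_k = 18, 144, 828, 4416, 22092, 530208/5, 2474296/5, …
ICs: h(0) = 18, h′(0) = 144.

f: a_k = 0, 6, 0, -4, 0, 4/5, 0, …
g: a_k = 3, 12, 48, 192, 768, 3072, 12288, …
f·g: L₀ = L_f ⊗_s L_g, ord ≤ 2·1.
Derive L from L₀ (diff closure).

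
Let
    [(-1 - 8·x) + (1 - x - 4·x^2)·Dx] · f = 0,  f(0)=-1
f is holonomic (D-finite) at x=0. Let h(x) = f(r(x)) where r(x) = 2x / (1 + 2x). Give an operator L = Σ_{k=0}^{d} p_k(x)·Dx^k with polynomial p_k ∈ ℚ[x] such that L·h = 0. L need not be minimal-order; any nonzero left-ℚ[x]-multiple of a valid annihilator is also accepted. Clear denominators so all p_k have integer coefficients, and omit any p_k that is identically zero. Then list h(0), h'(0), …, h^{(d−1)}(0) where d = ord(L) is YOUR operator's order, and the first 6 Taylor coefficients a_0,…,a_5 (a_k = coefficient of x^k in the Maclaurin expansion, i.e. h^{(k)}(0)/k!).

L = (2 + 36·x) + (-1 - 4·x + 12·x^2 + 32·x^3)·Dx  (order 1).
h: a_k = -1, -2, -16, 0, -256, 512, …
ICs: h(0) = -1.

f: a_k = -1, -1, -5, -9, -29, -65, …
h₀=f(r): pull back L_f along r ⇒ L₀.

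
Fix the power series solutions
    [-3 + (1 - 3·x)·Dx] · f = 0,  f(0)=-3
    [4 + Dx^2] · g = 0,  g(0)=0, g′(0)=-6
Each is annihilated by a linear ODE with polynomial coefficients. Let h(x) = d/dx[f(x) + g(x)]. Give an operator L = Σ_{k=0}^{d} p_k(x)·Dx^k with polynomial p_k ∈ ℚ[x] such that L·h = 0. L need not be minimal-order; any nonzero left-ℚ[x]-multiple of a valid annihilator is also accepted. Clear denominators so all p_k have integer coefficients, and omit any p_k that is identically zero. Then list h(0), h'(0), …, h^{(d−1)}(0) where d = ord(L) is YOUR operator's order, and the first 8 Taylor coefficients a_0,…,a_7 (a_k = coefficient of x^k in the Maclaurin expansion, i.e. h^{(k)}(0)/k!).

L = (1344 - 288·x + 432·x^2) + (-116 + 396·x - 216·x^2 + 216·x^3)·Dx + (336 - 72·x + 108·x^2)·Dx^2 + (-29 + 99·x - 54·x^2 + 54·x^3)·Dx^3  (order 3).
h: a_k = -15, -54, -231, -972, -3649, -13122, -688897/15, -157464, …
ICs: h(0) = -15, h′(0) = -54, h′′(0) = -462.

f: a_k = -3, -9, -27, -81, -243, -729, -2187, -6561, …
g: a_k = 0, -6, 0, 4, 0, -4/5, 0, 8/105, …
f+g: L₀ = lclm(L_f,L_g), ord ≤ 1+2.
h₀' ⇒ L via d/dx closure of L₀.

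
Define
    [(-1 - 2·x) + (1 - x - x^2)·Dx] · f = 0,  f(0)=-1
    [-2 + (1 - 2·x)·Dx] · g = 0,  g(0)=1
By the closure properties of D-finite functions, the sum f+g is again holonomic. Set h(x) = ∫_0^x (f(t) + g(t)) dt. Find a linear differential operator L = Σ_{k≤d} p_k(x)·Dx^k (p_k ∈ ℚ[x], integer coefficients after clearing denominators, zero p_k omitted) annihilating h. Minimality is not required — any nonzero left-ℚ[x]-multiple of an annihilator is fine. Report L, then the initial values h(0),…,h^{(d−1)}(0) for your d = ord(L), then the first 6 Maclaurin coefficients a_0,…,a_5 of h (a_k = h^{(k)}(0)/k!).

L = (-12·x + 12·x^2 - 8·x^3)·Dx + (4 - 6·x - 6·x^2 + 16·x^3 - 16·x^4)·Dx^2 + (-1 + 5·x - 9·x^2 + 6·x^3 + 2·x^4 - 4·x^5)·Dx^3  (order 3).
h: a_k = 0, 0, 1/2, 2/3, 5/4, 11/5, …
ICs: h(0) = 0, h′(0) = 0, h′′(0) = 1.

f: a_k = -1, -1, -2, -3, -5, -8, …
g: a_k = 1, 2, 4, 8, 16, 32, …
L₀ := lclm(L_f,L_g); ord L₀ ≤ 1+1.
h=∫₀ˣh₀: take L = L₀·Dx.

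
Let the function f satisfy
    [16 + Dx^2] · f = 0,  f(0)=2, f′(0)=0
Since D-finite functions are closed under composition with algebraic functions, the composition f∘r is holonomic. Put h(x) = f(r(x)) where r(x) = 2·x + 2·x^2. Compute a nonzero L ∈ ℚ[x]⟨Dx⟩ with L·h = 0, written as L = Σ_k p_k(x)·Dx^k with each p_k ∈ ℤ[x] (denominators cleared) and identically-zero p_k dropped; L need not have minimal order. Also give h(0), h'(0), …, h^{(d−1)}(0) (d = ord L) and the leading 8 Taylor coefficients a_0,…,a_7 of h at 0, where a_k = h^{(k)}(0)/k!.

f: a_k = 2, 0, -16, 0, 64/3, 0, -512/45, 0, …
f∘r: x↦r, Dx↦Dx/r' in L_f ⇒ L₀.
L = (64 + 384·x + 768·x^2 + 512·x^3) - 2·Dx + (1 + 2·x)·Dx^2  (order 2).
h: a_k = 2, 0, -64, -128, 832/3, 4096/3, 59392/45, -45056/15, …
ICs: h(0) = 2, h′(0) = 0.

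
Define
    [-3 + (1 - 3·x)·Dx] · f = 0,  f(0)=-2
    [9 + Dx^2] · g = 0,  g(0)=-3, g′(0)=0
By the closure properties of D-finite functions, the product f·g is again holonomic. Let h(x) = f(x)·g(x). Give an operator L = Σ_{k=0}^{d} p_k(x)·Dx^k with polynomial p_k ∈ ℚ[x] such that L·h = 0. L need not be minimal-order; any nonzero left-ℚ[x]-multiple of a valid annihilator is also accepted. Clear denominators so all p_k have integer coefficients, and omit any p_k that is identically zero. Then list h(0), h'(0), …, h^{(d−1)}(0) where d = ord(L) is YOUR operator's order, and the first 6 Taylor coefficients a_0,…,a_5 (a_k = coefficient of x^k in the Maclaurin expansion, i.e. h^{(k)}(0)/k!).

L = (-9 + 27·x) + 6·Dx + (-1 + 3·x)·Dx^2  (order 2).
h: a_k = 6, 18, 27, 81, 1053/4, 3159/4, …
ICs: h(0) = 6, h′(0) = 18.

f: a_k = -2, -6, -18, -54, -162, -486, …
g: a_k = -3, 0, 27/2, 0, -81/8, 0, …
L₀ := L_f ⊗_s L_g (sym. prod.), ord ≤ 2.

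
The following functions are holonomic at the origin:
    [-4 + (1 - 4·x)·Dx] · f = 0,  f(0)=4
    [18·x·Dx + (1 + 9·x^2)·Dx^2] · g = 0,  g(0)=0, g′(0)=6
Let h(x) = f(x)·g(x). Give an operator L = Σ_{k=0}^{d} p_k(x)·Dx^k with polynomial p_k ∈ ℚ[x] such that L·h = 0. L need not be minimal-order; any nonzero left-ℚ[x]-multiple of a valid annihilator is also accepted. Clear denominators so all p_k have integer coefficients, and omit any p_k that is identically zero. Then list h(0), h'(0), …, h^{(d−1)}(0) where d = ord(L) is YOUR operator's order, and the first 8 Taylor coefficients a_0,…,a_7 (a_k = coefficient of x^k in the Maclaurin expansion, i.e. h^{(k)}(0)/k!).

L = 72·x + (8 - 18·x + 144·x^2)·Dx + (-1 + 4·x - 9·x^2 + 36·x^3)·Dx^2  (order 2).
h: a_k = 0, 24, 96, 312, 1248, 26904/5, 107616/5, 2925768/35, …
ICs: h(0) = 0, h′(0) = 24.

f: a_k = 4, 16, 64, 256, 1024, 4096, 16384, 65536, …
g: a_k = 0, 6, 0, -18, 0, 486/5, 0, -4374/7, …
h₀=f·g: eliminate ⇒ L₀, order ≤ 1·2.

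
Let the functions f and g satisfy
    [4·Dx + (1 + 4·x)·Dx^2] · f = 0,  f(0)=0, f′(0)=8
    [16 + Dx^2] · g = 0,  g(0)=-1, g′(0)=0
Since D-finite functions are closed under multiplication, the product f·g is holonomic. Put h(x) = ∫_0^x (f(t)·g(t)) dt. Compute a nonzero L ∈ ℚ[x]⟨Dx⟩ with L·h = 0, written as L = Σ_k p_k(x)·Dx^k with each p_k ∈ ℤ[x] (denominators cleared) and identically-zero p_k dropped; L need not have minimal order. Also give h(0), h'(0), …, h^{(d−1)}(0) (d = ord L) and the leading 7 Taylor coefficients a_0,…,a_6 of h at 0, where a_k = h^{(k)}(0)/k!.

f: a_k = 0, 8, -16, 128/3, -128, 2048/5, -4096/3, …
g: a_k = -1, 0, 8, 0, -32/3, 0, 256/45, …
f·g: L₀ = L_f ⊗_s L_g, ord ≤ 2·2.
h=∫h₀ ⇒ L = L₀·Dx.
L = (-768 + 6144·x + 77824·x^2 + 262144·x^3 + 262144·x^4)·Dx + (256 + 5120·x + 24576·x^2 + 32768·x^3)·Dx^2 + (1280·x + 10752·x^2 + 32768·x^3 + 32768·x^4)·Dx^3 + (16 + 320·x + 1536·x^2 + 2048·x^3)·Dx^4 + (3 + 56·x + 368·x^2 + 1024·x^3 + 1024·x^4)·Dx^5  (order 5).
h: a_k = 0, 0, -4, 16/3, 16/3, 0, -128/5, …
ICs: h(0) = 0, h′(0) = 0, h′′(0) = -8, h′′′(0) = 32, h′′′′(0) = 128.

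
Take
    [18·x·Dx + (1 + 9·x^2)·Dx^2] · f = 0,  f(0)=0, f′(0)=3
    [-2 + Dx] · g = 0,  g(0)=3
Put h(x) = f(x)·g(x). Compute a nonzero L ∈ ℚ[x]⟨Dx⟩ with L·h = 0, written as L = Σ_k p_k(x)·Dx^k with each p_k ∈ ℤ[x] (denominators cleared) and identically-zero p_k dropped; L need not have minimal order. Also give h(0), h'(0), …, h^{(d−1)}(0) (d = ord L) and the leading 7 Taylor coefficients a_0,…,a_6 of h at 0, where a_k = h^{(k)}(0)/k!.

f: a_k = 0, 3, 0, -9, 0, 243/5, 0, …
g: a_k = 3, 6, 6, 4, 2, 4/5, 4/15, …
Sym-product of L_f,L_g gives L₀ (≤ ord 2).
L = (4 - 36·x + 36·x^2) + (-4 + 18·x - 36·x^2)·Dx + (1 + 9·x^2)·Dx^2  (order 2).
h: a_k = 0, 9, 18, -9, -42, 489/5, 258, …
ICs: h(0) = 0, h′(0) = 9.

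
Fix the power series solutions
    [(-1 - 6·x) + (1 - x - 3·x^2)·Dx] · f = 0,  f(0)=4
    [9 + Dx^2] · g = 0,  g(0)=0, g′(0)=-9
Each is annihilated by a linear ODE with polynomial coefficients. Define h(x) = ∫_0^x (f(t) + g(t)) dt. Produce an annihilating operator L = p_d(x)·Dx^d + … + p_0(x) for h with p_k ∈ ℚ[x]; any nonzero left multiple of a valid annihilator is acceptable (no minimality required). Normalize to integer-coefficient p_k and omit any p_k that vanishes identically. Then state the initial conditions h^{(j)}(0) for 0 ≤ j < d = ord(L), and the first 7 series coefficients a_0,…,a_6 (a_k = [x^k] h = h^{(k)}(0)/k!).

f: a_k = 4, 4, 16, 28, 76, 160, 388, …
g: a_k = 0, -9, 0, 27/2, 0, -243/40, 0, …
L₀ := lclm(L_f,L_g); ord L₀ ≤ 1+2.
Integrate: L := L₀·Dx.
L = (459 + 2916·x + 1539·x^2 + 3888·x^3 + 3645·x^4 + 4374·x^5)·Dx + (-153 + 153·x + 378·x^2 - 405·x^3 + 2187·x^5 + 2187·x^6)·Dx^2 + (51 + 324·x + 171·x^2 + 432·x^3 + 405·x^4 + 486·x^5)·Dx^3 + (-17 + 17·x + 42·x^2 - 45·x^3 + 243·x^5 + 243·x^6)·Dx^4  (order 4).
h: a_k = 0, 4, -5/2, 16/3, 83/8, 76/5, 6157/240, …
ICs: h(0) = 0, h′(0) = 4, h′′(0) = -5, h′′′(0) = 32.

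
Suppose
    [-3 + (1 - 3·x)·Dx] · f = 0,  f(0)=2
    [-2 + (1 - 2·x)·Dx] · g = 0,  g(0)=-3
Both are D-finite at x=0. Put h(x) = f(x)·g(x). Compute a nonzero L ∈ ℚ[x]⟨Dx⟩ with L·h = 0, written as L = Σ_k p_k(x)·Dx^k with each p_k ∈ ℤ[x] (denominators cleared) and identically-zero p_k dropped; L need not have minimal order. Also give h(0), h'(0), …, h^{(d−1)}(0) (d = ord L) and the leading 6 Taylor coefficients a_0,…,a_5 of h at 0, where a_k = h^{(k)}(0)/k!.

f: a_k = 2, 6, 18, 54, 162, 486, …
g: a_k = -3, -6, -12, -24, -48, -96, …
Product ⇒ symmetric product L₀, ord ≤ 1.
L = (-5 + 12·x) + (1 - 5·x + 6·x^2)·Dx  (order 1).
h: a_k = -6, -30, -114, -390, -1266, -3990, …
ICs: h(0) = -6.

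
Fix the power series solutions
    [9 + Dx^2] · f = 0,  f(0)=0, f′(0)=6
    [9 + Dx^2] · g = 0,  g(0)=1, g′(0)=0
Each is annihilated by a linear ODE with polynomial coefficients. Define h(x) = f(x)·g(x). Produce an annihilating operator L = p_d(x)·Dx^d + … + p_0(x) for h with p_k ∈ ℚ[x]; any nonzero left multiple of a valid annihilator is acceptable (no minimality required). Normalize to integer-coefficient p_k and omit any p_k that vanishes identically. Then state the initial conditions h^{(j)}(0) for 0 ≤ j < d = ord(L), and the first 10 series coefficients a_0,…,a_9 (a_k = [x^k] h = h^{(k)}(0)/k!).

L = 36·Dx + Dx^3  (order 3).
h: a_k = 0, 6, 0, -36, 0, 324/5, 0, -1944/35, 0, 972/35, …
ICs: h(0) = 0, h′(0) = 6, h′′(0) = 0.

f: a_k = 0, 6, 0, -9, 0, 81/20, 0, -243/280, 0, 243/2240, …
g: a_k = 1, 0, -9/2, 0, 27/8, 0, -81/80, 0, 729/4480, 0, …
Sym-product of L_f,L_g gives L₀ (≤ ord 4).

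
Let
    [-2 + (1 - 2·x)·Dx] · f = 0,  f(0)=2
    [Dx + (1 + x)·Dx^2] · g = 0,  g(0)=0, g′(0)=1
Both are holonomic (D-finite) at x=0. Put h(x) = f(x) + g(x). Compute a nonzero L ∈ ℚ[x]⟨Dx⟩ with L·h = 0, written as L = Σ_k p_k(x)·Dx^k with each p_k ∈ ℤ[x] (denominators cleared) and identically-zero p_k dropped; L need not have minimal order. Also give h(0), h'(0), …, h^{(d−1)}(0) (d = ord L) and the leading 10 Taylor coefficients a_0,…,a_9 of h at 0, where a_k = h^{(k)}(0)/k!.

L = (32 + 8·x)·Dx + (22 + 56·x + 16·x^2)·Dx^2 + (-5 + 3·x + 12·x^2 + 4·x^3)·Dx^3  (order 3).
h: a_k = 2, 5, 15/2, 49/3, 127/4, 321/5, 767/6, 1793/7, 4095/8, 9217/9, …
ICs: h(0) = 2, h′(0) = 5, h′′(0) = 15.

f: a_k = 2, 4, 8, 16, 32, 64, 128, 256, 512, 1024, …
g: a_k = 0, 1, -1/2, 1/3, -1/4, 1/5, -1/6, 1/7, -1/8, 1/9, …
Sum ⇒ L₀ = lclm(L_f,L_g) in ℚ(x)⟨Dx⟩.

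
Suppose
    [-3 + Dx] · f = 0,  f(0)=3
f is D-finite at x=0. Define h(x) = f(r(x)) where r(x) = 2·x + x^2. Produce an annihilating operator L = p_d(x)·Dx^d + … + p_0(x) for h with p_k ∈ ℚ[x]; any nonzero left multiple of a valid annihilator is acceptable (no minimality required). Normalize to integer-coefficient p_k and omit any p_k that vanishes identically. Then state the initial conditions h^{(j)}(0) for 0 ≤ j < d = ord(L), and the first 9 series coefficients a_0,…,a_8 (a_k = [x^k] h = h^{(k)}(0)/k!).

f: a_k = 3, 9, 27/2, 27/2, 81/8, 243/40, 243/80, 729/560, 2187/4480, …
Substitute x→r, Dx→(1/r')Dx; clear ⇒ L₀.
L = (-6 - 6·x) + Dx  (order 1).
h: a_k = 3, 18, 63, 162, 675/2, 2997/5, 9369/10, 46089/35, 473283/280, …
ICs: h(0) = 3.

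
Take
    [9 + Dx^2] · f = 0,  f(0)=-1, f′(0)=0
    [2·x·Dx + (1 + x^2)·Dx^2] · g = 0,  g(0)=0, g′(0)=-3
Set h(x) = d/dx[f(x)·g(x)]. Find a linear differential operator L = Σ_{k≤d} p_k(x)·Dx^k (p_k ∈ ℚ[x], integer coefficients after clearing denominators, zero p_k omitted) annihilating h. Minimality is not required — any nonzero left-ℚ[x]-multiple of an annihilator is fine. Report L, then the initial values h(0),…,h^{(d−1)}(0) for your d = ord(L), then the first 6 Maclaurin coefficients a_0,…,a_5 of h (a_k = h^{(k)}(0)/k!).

L = (20358 + 86886·x^2 + 157437·x^4 + 155520·x^6 + 96228·x^8 + 36450·x^10 + 6561·x^12) + (6372·x + 25596·x^3 + 39960·x^5 + 32400·x^7 + 14580·x^9 + 2916·x^11)·Dx + (3432 + 15828·x^2 + 31110·x^4 + 33588·x^6 + 22032·x^8 + 8424·x^10 + 1458·x^12)·Dx^2 + (708·x + 2844·x^3 + 4440·x^5 + 3600·x^7 + 1620·x^9 + 324·x^11)·Dx^3 + (130 + 686·x^2 + 1513·x^4 + 1812·x^6 + 1260·x^8 + 486·x^10 + 81·x^12)·Dx^4  (order 4).
h: a_k = 3, 0, -87/2, 0, 609/8, 0, …
ICs: h(0) = 3, h′(0) = 0, h′′(0) = -87, h′′′(0) = 0.

f: a_k = -1, 0, 9/2, 0, -27/8, 0, …
g: a_k = 0, -3, 0, 1, 0, -3/5, …
Sym-product of L_f,L_g gives L₀ (≤ ord 4).
Derive L from L₀ (diff closure).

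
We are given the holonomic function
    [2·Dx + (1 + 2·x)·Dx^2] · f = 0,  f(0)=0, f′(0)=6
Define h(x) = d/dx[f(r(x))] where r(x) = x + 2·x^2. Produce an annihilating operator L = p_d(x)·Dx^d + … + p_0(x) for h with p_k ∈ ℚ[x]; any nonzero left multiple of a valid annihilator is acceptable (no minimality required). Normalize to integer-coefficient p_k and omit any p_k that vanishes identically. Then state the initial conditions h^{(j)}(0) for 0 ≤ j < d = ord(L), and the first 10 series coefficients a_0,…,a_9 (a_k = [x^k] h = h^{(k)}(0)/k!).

f: a_k = 0, 6, -6, 8, -12, 96/5, -32, 384/7, -96, 512/3, …
L₀ from L_f via x↦r, Dx↦r'^{-1}Dx.
Derive L from L₀ (diff closure).
L = (-2 + 8·x + 16·x^2) + (1 + 6·x + 12·x^2 + 16·x^3)·Dx  (order 1).
h: a_k = 6, 12, -48, 48, 96, -384, 384, 768, -3072, 3072, …
ICs: h(0) = 6.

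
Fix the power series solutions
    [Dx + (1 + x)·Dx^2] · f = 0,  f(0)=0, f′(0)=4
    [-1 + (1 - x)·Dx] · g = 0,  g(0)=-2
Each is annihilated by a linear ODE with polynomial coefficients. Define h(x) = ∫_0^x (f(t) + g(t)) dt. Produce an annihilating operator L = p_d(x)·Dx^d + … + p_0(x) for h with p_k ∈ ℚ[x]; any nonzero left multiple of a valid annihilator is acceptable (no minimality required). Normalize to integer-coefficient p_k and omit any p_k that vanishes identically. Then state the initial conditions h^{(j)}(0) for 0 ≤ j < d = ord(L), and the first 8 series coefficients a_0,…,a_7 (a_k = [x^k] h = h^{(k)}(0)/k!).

L = (-10 - 2·x)·Dx^2 + (-4 - 16·x - 4·x^2)·Dx^3 + (3 + x - 3·x^2 - x^3)·Dx^4  (order 4).
h: a_k = 0, -2, 1, -4/3, -1/6, -3/5, -1/5, -8/21, …
ICs: h(0) = 0, h′(0) = -2, h′′(0) = 2, h′′′(0) = -8.

f: a_k = 0, 4, -2, 4/3, -1, 4/5, -2/3, 4/7, …
g: a_k = -2, -2, -2, -2, -2, -2, -2, -2, …
L₀ := lclm(L_f,L_g); ord L₀ ≤ 2+1.
h=∫₀ˣh₀: take L = L₀·Dx.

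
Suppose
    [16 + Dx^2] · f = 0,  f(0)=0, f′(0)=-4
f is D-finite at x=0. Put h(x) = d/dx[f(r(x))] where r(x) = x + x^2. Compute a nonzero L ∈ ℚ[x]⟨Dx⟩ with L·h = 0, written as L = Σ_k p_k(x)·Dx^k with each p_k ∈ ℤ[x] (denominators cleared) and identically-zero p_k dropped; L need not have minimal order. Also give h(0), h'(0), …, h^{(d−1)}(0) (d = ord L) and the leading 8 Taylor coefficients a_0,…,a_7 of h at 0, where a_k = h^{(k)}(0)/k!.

L = (28 + 128·x + 384·x^2 + 512·x^3 + 256·x^4) + (-6 - 12·x)·Dx + (1 + 4·x + 4·x^2)·Dx^2  (order 2).
h: a_k = -4, -8, 32, 128, 352/3, -192, -25856/45, -22528/45, …
ICs: h(0) = -4, h′(0) = -8.

f: a_k = 0, -4, 0, 32/3, 0, -128/15, 0, 1024/315, …
Change of var in L_f (x↦r) gives L₀.
h=h₀': d/dx-closure on L₀ ⇒ L.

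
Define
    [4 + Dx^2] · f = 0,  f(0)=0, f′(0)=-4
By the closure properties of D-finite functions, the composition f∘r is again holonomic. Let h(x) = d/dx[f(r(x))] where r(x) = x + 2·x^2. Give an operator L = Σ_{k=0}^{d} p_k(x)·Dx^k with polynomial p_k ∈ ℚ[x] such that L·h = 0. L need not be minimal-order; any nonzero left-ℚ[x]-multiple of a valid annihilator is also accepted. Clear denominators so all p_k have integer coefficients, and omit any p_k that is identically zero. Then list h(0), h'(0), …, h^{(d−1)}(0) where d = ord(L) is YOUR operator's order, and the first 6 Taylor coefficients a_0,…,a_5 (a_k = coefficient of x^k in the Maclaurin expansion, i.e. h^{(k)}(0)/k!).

f: a_k = 0, -4, 0, 8/3, 0, -8/15, …
L₀ from L_f via x↦r, Dx↦r'^{-1}Dx.
Differentiate: ansatz ord ≤ ord L₀ ⇒ L.
L = (52 + 64·x + 384·x^2 + 1024·x^3 + 1024·x^4) + (-12 - 48·x)·Dx + (1 + 8·x + 16·x^2)·Dx^2  (order 2).
h: a_k = -4, -16, 8, 64, 472/3, 96, …
ICs: h(0) = -4, h′(0) = -16.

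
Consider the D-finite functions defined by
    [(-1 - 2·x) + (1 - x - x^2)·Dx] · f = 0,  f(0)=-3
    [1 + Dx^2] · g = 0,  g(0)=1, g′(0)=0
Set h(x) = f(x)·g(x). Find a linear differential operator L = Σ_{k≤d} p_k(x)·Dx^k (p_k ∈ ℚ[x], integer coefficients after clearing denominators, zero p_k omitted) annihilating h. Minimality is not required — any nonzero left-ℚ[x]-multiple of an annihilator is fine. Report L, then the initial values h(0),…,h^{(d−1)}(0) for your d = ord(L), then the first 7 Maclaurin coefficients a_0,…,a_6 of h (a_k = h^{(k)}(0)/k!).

L = (1 + x + x^2) + (2 + 4·x)·Dx + (-1 + x + x^2)·Dx^2  (order 2).
h: a_k = -3, -3, -9/2, -15/2, -97/8, -157/8, -7619/240, …
ICs: h(0) = -3, h′(0) = -3.

f: a_k = -3, -3, -6, -9, -15, -24, -39, …
g: a_k = 1, 0, -1/2, 0, 1/24, 0, -1/720, …
Sym-product of L_f,L_g gives L₀ (≤ ord 2).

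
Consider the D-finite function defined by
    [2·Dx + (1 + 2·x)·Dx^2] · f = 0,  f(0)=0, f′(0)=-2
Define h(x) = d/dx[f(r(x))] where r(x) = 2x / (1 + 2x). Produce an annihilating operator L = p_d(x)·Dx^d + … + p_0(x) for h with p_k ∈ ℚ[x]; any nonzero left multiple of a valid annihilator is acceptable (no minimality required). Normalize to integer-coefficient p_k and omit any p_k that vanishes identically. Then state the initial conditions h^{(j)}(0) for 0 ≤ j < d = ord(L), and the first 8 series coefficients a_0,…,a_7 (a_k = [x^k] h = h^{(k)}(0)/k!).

L = (8 + 24·x) + (1 + 8·x + 12·x^2)·Dx  (order 1).
h: a_k = -4, 32, -208, 1280, -7744, 46592, -279808, 1679360, …
ICs: h(0) = -4.

f: a_k = 0, -2, 2, -8/3, 4, -32/5, 32/3, -128/7, …
Substitute x→r, Dx→(1/r')Dx; clear ⇒ L₀.
h=h₀': d/dx-closure on L₀ ⇒ L.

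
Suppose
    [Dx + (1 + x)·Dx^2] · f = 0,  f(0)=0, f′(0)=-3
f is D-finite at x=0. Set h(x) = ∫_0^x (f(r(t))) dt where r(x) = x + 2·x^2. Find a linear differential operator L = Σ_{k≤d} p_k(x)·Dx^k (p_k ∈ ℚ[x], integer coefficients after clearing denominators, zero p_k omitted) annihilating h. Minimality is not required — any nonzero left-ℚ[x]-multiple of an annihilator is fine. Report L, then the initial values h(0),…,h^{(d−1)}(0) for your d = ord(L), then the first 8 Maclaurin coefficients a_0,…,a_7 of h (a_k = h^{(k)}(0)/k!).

f: a_k = 0, -3, 3/2, -1, 3/4, -3/5, 1/2, -3/7, …
L₀ from L_f via x↦r, Dx↦r'^{-1}Dx.
Integrate: L := L₀·Dx.
L = (-3 + 4·x + 8·x^2)·Dx^2 + (1 + 5·x + 6·x^2 + 8·x^3)·Dx^3  (order 3).
h: a_k = 0, 0, -3/2, -3/2, 5/4, 3/20, -11/10, 9/14, …
ICs: h(0) = 0, h′(0) = 0, h′′(0) = -3.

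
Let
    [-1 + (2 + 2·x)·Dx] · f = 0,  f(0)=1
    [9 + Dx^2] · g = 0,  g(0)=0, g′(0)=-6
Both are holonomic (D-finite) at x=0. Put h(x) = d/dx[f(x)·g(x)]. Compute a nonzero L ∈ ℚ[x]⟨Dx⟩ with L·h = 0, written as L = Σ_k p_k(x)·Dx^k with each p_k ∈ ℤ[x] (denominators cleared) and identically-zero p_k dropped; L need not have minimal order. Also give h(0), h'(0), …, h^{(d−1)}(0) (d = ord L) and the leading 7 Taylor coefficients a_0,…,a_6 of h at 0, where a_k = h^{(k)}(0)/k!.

L = (551 + 1968·x + 2712·x^2 + 1728·x^3 + 432·x^4) + (-44 - 140·x - 144·x^2 - 48·x^3)·Dx + (52 + 200·x + 292·x^2 + 192·x^3 + 48·x^4)·Dx^2  (order 2).
h: a_k = -6, -6, 117/4, 33/2, -1581/64, -3123/320, 20529/2560, …
ICs: h(0) = -6, h′(0) = -6.

f: a_k = 1, 1/2, -1/8, 1/16, -5/128, 7/256, -21/1024, …
g: a_k = 0, -6, 0, 9, 0, -81/20, 0, …
h₀=f·g: eliminate ⇒ L₀, order ≤ 1·2.
Differentiate: ansatz ord ≤ ord L₀ ⇒ L.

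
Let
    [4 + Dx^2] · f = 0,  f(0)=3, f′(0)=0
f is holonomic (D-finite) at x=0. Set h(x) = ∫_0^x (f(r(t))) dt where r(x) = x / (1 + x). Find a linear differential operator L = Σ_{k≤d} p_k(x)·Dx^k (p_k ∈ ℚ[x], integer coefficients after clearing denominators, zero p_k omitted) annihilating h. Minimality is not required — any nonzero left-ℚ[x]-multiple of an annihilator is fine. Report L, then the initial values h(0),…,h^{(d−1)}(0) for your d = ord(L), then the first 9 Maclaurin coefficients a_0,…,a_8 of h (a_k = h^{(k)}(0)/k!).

f: a_k = 3, 0, -6, 0, 2, 0, -4/15, 0, 2/105, …
Substitute x→r, Dx→(1/r')Dx; clear ⇒ L₀.
∫: right-multiply L₀ by Dx.
L = 4·Dx + (2 + 6·x + 6·x^2 + 2·x^3)·Dx^2 + (1 + 4·x + 6·x^2 + 4·x^3 + x^4)·Dx^3  (order 3).
h: a_k = 0, 3, 0, -2, 3, -16/5, 8/3, -22/15, -3/10, …
ICs: h(0) = 0, h′(0) = 3, h′′(0) = 0.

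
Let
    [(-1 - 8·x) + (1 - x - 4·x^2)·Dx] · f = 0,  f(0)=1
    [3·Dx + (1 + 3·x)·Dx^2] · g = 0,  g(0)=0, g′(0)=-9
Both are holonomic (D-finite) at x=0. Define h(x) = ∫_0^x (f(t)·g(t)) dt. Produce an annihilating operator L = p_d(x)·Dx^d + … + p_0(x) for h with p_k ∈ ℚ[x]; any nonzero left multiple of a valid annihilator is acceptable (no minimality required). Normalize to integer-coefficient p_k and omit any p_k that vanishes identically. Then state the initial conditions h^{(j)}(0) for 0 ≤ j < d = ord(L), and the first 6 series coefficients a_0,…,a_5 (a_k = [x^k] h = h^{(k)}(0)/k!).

f: a_k = 1, 1, 5, 9, 29, 65, …
g: a_k = 0, -9, 27/2, -27, 243/4, -729/5, …
h₀=f·g: eliminate ⇒ L₀, order ≤ 1·2.
h=∫₀ˣh₀: take L = L₀·Dx.
L = (11 + 48·x)·Dx + (-1 + 25·x + 60·x^2)·Dx^2 + (-1 - 2·x + 7·x^2 + 12·x^3)·Dx^3  (order 3).
h: a_k = 0, 0, -9/2, 3/2, -117/8, 81/20, …
ICs: h(0) = 0, h′(0) = 0, h′′(0) = -9.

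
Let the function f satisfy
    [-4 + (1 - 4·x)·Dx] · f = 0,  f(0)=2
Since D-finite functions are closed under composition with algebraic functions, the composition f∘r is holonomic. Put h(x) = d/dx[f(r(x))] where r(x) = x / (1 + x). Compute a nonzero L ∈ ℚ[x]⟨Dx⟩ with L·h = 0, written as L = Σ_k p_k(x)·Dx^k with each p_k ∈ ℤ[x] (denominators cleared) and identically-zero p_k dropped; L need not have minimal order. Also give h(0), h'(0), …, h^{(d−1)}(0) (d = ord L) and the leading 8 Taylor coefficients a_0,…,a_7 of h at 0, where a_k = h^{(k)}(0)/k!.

L = 6 + (-1 + 3·x)·Dx  (order 1).
h: a_k = 8, 48, 216, 864, 3240, 11664, 40824, 139968, …
ICs: h(0) = 8.

f: a_k = 2, 8, 32, 128, 512, 2048, 8192, 32768, …
L₀ from L_f via x↦r, Dx↦r'^{-1}Dx.
h₀' ⇒ L via d/dx closure of L₀.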